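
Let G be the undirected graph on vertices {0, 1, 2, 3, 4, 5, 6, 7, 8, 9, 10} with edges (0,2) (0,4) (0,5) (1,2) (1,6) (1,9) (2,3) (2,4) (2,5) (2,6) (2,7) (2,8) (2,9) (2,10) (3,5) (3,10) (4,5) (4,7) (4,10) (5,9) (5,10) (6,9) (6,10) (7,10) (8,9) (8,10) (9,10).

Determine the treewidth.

3

A width-3 tree decomposition is:
Bags: B1 = {2, 3, 5, 10}  B2 = {2, 4, 5, 10}  B3 = {2, 5, 9, 10}  B4 = {2, 4, 7, 10}  B5 = {2, 8, 9, 10}  B6 = {0, 2, 4, 5}  B7 = {2, 6, 9, 10}  B8 = {1, 2, 6, 9}
Tree: B1–B2, B2–B3, B2–B4, B3–B5, B2–B6, B5–B7, B7–B8
Every bag has size at most 4, so the width is 4 − 1 = 3 and tw(G) ≤ 3. Conversely, {0, 2, 4, 5} is a clique of size 4, and the vertices of any clique must share a bag in every tree decomposition; so some bag has ≥ 4 vertices and tw(G) ≥ 3. The upper and lower bounds meet at 3, so that is the treewidth.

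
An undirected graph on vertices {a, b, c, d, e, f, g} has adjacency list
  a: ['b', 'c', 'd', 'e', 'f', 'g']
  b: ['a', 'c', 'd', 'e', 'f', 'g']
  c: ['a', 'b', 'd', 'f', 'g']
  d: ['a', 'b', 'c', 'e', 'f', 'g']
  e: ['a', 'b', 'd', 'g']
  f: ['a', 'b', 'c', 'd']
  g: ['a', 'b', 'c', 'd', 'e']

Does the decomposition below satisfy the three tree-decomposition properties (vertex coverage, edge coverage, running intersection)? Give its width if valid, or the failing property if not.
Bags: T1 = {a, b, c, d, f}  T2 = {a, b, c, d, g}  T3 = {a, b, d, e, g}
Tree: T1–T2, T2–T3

Yes; width 4.

Every vertex of G appears in some bag (union = {a, b, c, d, e, f, g}); every edge is covered by a bag; and for each vertex v the set of bags containing v is connected in the bag tree. The decomposition is therefore valid. The largest bag has 5 vertices, so the width is 4.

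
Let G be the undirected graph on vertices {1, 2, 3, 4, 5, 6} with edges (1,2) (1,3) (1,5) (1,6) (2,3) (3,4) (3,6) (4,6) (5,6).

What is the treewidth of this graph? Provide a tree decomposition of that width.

Treewidth 2.
One such decomposition:
Bags: B1 = {1, 5, 6}  B2 = {1, 3, 6}  B3 = {3, 4, 6}  B4 = {1, 2, 3}
Tree: B1–B2, B2–B3, B2–B4

The largest bag has 3 vertices, giving width 2; this decomposition certifies tw(G) ≤ 2. Conversely, {1, 2, 3} is a clique of size 3, and the vertices of any clique must share a bag in every tree decomposition; so some bag has ≥ 3 vertices and tw(G) ≥ 2. Therefore the treewidth is 2.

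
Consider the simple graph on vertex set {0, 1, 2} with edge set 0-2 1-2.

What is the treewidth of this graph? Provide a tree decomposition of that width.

Treewidth 1.
Bags: B1 = {0, 2}  B2 = {1, 2}
Tree: B1–B2

The largest bag has 2 vertices, giving width 1; this decomposition certifies tw(G) ≤ 1. Since G has at least one edge (e.g. 2–0), it is not an edgeless graph, so tw(G) ≥ 1. Hence tw(G) = 1 exactly.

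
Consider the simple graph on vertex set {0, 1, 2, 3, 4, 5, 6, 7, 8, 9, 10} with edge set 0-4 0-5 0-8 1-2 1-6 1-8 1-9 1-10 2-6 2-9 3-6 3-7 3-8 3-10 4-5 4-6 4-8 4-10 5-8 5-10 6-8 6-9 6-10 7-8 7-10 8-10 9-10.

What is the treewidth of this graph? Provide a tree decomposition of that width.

Treewidth 3.
One optimal decomposition is:
Bags: B1 = {4, 6, 8, 10}  B2 = {1, 6, 8, 10}  B3 = {4, 5, 8, 10}  B4 = {1, 6, 9, 10}  B5 = {3, 6, 8, 10}  B6 = {1, 2, 6, 9}  B7 = {0, 4, 5, 8}  B8 = {3, 7, 8, 10}
Tree: B1–B2, B1–B3, B2–B4, B2–B5, B4–B6, B3–B7, B5–B8

The largest bag has 4 vertices, giving width 3; this decomposition certifies tw(G) ≤ 3. Conversely, {0, 4, 5, 8} is a clique of size 4, and the vertices of any clique must share a bag in every tree decomposition; so some bag has ≥ 4 vertices and tw(G) ≥ 3. The upper and lower bounds meet at 3, so that is the treewidth.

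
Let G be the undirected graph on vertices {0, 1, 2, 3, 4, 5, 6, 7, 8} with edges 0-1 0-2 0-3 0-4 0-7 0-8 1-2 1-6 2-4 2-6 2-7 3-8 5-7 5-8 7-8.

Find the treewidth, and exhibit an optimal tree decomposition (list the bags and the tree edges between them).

Every bag has size at most 3, so the width is 3 − 1 = 2 and tw(G) ≤ 2. Conversely, {0, 3, 8} is a clique of size 3, and the vertices of any clique must share a bag in every tree decomposition; so some bag has ≥ 3 vertices and tw(G) ≥ 2. Therefore the treewidth is 2.

Treewidth 2.
One such decomposition:
Bags: B1 = {0, 2, 7}  B2 = {0, 2, 4}  B3 = {0, 7, 8}  B4 = {0, 1, 2}  B5 = {5, 7, 8}  B6 = {1, 2, 6}  B7 = {0, 3, 8}
Tree: B1–B2, B1–B3, B1–B4, B3–B5, B4–B6, B3–B7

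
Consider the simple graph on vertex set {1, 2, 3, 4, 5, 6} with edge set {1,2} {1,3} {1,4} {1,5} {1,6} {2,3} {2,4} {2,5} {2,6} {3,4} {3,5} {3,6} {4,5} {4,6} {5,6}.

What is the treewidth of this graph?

A width-5 tree decomposition is:
Bags: B1 = {1, 2, 3, 4, 5, 6}
Tree: (single bag)
A single bag containing all 6 vertices is trivially a valid decomposition of width 5. For the lower bound, the 6 vertices {1, 2, 3, 4, 5, 6} are pairwise adjacent, and any tree decomposition puts a clique entirely inside one bag — forcing width ≥ 5. Hence tw(G) = 5 exactly.

5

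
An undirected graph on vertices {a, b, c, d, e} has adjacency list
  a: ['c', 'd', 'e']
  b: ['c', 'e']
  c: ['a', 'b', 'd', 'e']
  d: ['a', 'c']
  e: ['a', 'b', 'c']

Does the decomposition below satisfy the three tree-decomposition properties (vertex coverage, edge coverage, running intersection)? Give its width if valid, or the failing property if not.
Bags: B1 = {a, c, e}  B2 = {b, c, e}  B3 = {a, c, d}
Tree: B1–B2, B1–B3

Yes; width 2.

Checking the three conditions: (i) the bags cover all of {a, b, c, d, e}; (ii) for each edge, some bag contains both endpoints; (iii) the bags containing any fixed vertex form a subtree. All hold, so the decomposition is valid with width 3 − 1 = 2.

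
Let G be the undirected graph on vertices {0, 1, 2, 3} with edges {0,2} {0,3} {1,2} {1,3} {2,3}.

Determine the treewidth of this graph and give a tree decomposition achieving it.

Treewidth 2.
Bags: B1 = {0, 2, 3}  B2 = {1, 2, 3}
Tree: B1–B2

The largest bag has 3 vertices, giving width 2; this decomposition certifies tw(G) ≤ 2. Conversely, {0, 2, 3} is a clique of size 3, and the vertices of any clique must share a bag in every tree decomposition; so some bag has ≥ 3 vertices and tw(G) ≥ 2. Therefore the treewidth is 2.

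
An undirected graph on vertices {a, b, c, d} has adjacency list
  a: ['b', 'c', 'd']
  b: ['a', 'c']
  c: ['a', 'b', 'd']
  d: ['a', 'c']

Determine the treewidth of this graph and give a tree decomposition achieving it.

Treewidth 2.
One optimal decomposition is:
Bags: B1 = {a, b, c}  B2 = {a, c, d}
Tree: B1–B2

Each bag holds 3 vertices, so the decomposition has width 2, which upper-bounds the treewidth. Conversely, {a, c, d} is a clique of size 3, and the vertices of any clique must share a bag in every tree decomposition; so some bag has ≥ 3 vertices and tw(G) ≥ 2. The upper and lower bounds meet at 2, so that is the treewidth.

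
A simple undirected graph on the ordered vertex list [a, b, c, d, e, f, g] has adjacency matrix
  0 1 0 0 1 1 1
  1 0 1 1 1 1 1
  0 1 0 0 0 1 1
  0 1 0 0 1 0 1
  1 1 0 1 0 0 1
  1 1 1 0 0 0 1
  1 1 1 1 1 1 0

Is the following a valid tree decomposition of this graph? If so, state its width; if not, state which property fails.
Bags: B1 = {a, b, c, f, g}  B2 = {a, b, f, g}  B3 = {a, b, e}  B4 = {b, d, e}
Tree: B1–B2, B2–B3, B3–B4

A tree decomposition must satisfy three properties: every vertex lies in some bag; for every edge, both endpoints lie together in some bag; and for every vertex, the bags containing it form a connected subtree. Here edge (g,e) lies in no bag, so the decomposition is invalid.

No — edge (g,e) lies in no bag.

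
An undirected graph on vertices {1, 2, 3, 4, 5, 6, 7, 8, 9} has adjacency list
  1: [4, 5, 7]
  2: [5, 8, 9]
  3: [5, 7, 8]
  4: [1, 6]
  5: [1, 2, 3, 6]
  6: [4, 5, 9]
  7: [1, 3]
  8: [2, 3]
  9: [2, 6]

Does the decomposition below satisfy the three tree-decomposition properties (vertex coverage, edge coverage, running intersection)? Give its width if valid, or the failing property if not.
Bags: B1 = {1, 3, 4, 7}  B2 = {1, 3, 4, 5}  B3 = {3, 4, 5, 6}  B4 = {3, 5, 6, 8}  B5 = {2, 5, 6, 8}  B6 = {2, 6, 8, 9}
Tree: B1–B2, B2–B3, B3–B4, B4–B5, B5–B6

Vertex coverage: the bags together contain {1, 2, 3, 4, 5, 6, 7, 8, 9}, the full vertex set. Edge coverage: each edge of G has both endpoints in at least one bag. Running intersection: for every vertex, the bags containing it form a connected subtree. All three properties hold, so this is a valid tree decomposition of width max|bag| − 1 = 3, and hence tw(G) ≤ 3.

Yes; width 3.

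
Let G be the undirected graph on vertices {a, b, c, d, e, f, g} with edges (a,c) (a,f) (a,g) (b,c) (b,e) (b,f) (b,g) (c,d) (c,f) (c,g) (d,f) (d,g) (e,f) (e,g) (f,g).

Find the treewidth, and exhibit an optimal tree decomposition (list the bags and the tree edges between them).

The largest bag has 4 vertices, giving width 3; this decomposition certifies tw(G) ≤ 3. Conversely, {b, e, f, g} is a clique of size 4, and the vertices of any clique must share a bag in every tree decomposition; so some bag has ≥ 4 vertices and tw(G) ≥ 3. Combining the bounds, tw(G) = 3.

Treewidth 3.
Bags: B1 = {c, d, f, g}  B2 = {b, c, f, g}  B3 = {b, e, f, g}  B4 = {a, c, f, g}
Tree: B1–B2, B2–B3, B1–B4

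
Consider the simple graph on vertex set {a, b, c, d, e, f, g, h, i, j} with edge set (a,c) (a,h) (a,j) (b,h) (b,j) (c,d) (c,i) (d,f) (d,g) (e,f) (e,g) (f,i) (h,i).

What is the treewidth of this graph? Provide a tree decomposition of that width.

Each bag holds 3 vertices, so the decomposition has width 2, which upper-bounds the treewidth. For the lower bound, G contains the cycle e–g–d–f–e, so G is not a forest; only forests have treewidth ≤ 1, hence tw(G) ≥ 2. Hence tw(G) = 2 exactly.

Treewidth 2.
One optimal decomposition is:
Bags: B1 = {e, f, g}  B2 = {d, f, g}  B3 = {d, f, i}  B4 = {c, d, i}  B5 = {c, h, i}  B6 = {a, c, h}  B7 = {a, b, h}  B8 = {a, b, j}
Tree: B1–B2, B2–B3, B3–B4, B4–B5, B5–B6, B6–B7, B7–B8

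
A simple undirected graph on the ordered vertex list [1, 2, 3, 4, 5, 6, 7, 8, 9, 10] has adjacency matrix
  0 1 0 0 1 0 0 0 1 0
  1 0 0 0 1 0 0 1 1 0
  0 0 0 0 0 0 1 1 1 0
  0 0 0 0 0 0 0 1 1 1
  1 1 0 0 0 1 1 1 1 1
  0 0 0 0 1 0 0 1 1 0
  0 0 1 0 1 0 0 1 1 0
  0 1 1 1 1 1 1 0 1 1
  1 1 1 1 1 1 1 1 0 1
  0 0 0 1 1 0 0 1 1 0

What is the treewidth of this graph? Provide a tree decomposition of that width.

Every bag has size at most 4, so the width is 4 − 1 = 3 and tw(G) ≤ 3. Conversely, {3, 7, 8, 9} is a clique of size 4, and the vertices of any clique must share a bag in every tree decomposition; so some bag has ≥ 4 vertices and tw(G) ≥ 3. Combining the bounds, tw(G) = 3.

Treewidth 3.
Bags: B1 = {5, 6, 8, 9}  B2 = {5, 7, 8, 9}  B3 = {2, 5, 8, 9}  B4 = {5, 8, 9, 10}  B5 = {1, 2, 5, 9}  B6 = {4, 8, 9, 10}  B7 = {3, 7, 8, 9}
Tree: B1–B2, B2–B3, B1–B4, B3–B5, B4–B6, B2–B7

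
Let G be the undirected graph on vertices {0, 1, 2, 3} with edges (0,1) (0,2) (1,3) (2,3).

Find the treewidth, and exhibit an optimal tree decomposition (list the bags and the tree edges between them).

Treewidth 2.
Bags: B1 = {1, 2, 3}  B2 = {0, 1, 2}
Tree: B1–B2

Each bag holds 3 vertices, so the decomposition has width 2, which upper-bounds the treewidth. The edges 2–3–1–0–2 form a cycle, so G is not a tree and its treewidth is at least 2. Therefore the treewidth is 2.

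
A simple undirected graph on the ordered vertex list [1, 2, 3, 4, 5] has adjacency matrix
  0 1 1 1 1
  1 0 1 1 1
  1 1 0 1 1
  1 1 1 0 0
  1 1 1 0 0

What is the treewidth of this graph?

3

A width-3 tree decomposition is:
Bags: B1 = {1, 2, 3, 5}  B2 = {1, 2, 3, 4}
Tree: B1–B2
Every bag has size at most 4, so the width is 4 − 1 = 3 and tw(G) ≤ 3. On the other hand G contains the 4-clique {1, 2, 3, 4}. A clique must lie in a single bag of any decomposition, so no decomposition can have width below 3. Therefore the treewidth is 3.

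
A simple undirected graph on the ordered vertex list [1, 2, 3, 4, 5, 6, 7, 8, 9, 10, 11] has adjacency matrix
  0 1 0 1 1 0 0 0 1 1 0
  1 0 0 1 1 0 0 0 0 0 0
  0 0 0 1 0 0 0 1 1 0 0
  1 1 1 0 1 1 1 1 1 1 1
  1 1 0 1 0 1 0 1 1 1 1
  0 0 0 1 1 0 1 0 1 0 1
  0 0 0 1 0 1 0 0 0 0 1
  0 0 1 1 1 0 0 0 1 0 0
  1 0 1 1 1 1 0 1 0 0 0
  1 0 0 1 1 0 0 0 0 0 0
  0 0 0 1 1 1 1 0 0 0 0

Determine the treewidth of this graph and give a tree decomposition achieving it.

Treewidth 3.
Bags: B1 = {1, 4, 5, 10}  B2 = {1, 4, 5, 9}  B3 = {4, 5, 8, 9}  B4 = {3, 4, 8, 9}  B5 = {1, 2, 4, 5}  B6 = {4, 5, 6, 9}  B7 = {4, 5, 6, 11}  B8 = {4, 6, 7, 11}
Tree: B1–B2, B2–B3, B3–B4, B2–B5, B2–B6, B6–B7, B7–B8

Every bag has size at most 4, so the width is 4 − 1 = 3 and tw(G) ≤ 3. Conversely, {3, 4, 8, 9} is a clique of size 4, and the vertices of any clique must share a bag in every tree decomposition; so some bag has ≥ 4 vertices and tw(G) ≥ 3. Combining the bounds, tw(G) = 3.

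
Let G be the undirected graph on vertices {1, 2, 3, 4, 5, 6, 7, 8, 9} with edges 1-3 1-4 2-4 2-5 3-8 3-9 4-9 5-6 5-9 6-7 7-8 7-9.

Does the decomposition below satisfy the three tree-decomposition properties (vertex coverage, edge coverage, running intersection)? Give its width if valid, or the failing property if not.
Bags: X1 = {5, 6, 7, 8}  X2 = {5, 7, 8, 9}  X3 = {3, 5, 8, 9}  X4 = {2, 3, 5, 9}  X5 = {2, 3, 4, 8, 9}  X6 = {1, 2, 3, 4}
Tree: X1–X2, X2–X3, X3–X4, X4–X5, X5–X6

No — bags containing vertex 8 are not connected in the tree.

A tree decomposition must satisfy three properties: every vertex lies in some bag; for every edge, both endpoints lie together in some bag; and for every vertex, the bags containing it form a connected subtree. Here bags containing vertex 8 are not connected in the tree, so the decomposition is invalid.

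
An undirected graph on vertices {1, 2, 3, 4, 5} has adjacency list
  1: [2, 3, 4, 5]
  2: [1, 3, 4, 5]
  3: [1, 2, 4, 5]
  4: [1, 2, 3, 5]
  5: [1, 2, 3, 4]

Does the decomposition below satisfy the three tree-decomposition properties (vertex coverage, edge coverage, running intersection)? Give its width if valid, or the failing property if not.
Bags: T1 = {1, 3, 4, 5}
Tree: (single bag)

No — vertex 2 appears in no bag.

A tree decomposition must satisfy three properties: every vertex lies in some bag; for every edge, both endpoints lie together in some bag; and for every vertex, the bags containing it form a connected subtree. Here vertex 2 appears in no bag, so the decomposition is invalid.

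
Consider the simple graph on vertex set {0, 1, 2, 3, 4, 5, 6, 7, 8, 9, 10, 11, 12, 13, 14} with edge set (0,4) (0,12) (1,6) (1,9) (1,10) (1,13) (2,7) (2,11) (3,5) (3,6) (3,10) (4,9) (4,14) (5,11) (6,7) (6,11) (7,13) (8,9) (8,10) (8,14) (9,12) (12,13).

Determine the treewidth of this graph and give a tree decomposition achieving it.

Every bag has size at most 4, so the width is 4 − 1 = 3 and tw(G) ≤ 3. For the lower bound: the 4 vertex sets {2,5,11}, {7}, {6}, {1,3,10,13} are disjoint, each induces a connected subgraph, and every pair is joined by at least one edge of G. Contracting each set to a single vertex therefore yields K_{4} as a minor, and since treewidth is minor-monotone, tw(G) ≥ tw(K_{4}) = 3. Therefore the treewidth is 3.

Treewidth 3.
One optimal decomposition is:
Bags: B1 = {2, 5, 7, 11}  B2 = {5, 6, 7, 11}  B3 = {3, 5, 6, 7}  B4 = {3, 6, 7, 13}  B5 = {1, 3, 6, 13}  B6 = {1, 3, 10, 13}  B7 = {1, 10, 12, 13}  B8 = {1, 9, 10, 12}  B9 = {8, 9, 10, 12}  B10 = {0, 8, 9, 12}  B11 = {0, 4, 8, 9}  B12 = {0, 4, 8, 14}
Tree: B1–B2, B2–B3, B3–B4, B4–B5, B5–B6, B6–B7, B7–B8, B8–B9, B9–B10, B10–B11, B11–B12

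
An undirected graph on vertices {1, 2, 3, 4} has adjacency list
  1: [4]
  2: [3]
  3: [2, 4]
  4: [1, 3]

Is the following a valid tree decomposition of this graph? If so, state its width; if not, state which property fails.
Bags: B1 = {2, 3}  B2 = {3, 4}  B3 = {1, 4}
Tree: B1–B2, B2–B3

Yes; width 1.

Vertex coverage: the bags together contain {1, 2, 3, 4}, the full vertex set. Edge coverage: each edge of G has both endpoints in at least one bag. Running intersection: for every vertex, the bags containing it form a connected subtree. All three properties hold, so this is a valid tree decomposition of width max|bag| − 1 = 1, and hence tw(G) ≤ 1.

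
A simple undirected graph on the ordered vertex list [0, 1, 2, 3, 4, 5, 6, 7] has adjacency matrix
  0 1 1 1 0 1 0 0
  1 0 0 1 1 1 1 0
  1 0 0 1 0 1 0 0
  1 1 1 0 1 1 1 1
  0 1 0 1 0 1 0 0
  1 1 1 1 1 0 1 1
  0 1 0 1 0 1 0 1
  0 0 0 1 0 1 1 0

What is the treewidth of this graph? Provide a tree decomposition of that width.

The largest bag has 4 vertices, giving width 3; this decomposition certifies tw(G) ≤ 3. On the other hand G contains the 4-clique {0, 1, 3, 5}. A clique must lie in a single bag of any decomposition, so no decomposition can have width below 3. Combining the bounds, tw(G) = 3.

Treewidth 3.
Bags: B1 = {0, 2, 3, 5}  B2 = {0, 1, 3, 5}  B3 = {1, 3, 5, 6}  B4 = {1, 3, 4, 5}  B5 = {3, 5, 6, 7}
Tree: B1–B2, B2–B3, B3–B4, B3–B5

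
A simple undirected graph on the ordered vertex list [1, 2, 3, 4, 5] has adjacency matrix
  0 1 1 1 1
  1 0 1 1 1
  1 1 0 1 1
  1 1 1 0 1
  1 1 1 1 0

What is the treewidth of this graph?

A width-4 tree decomposition is:
Bags: B1 = {1, 2, 3, 4, 5}
Tree: (single bag)
A single bag containing all 5 vertices is trivially a valid decomposition of width 4. For the lower bound, the 5 vertices {1, 2, 3, 4, 5} are pairwise adjacent, and any tree decomposition puts a clique entirely inside one bag — forcing width ≥ 4. Therefore the treewidth is 4.

4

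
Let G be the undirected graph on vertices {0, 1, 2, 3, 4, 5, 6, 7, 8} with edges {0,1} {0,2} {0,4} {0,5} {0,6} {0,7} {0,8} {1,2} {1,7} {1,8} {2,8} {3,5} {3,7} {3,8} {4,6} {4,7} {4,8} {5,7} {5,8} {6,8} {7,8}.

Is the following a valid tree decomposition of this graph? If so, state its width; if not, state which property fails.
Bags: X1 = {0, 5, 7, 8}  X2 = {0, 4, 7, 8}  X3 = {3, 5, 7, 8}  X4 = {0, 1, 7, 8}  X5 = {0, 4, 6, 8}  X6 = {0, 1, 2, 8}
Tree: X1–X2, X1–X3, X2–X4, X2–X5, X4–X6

Vertex coverage: the bags together contain {0, 1, 2, 3, 4, 5, 6, 7, 8}, the full vertex set. Edge coverage: each edge of G has both endpoints in at least one bag. Running intersection: for every vertex, the bags containing it form a connected subtree. All three properties hold, so this is a valid tree decomposition of width max|bag| − 1 = 3, and hence tw(G) ≤ 3.

Yes; width 3.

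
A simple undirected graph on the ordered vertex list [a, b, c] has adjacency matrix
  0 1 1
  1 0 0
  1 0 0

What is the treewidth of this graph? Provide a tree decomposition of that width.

Treewidth 1.
Bags: B1 = {a, c}  B2 = {a, b}
Tree: B1–B2

The largest bag has 2 vertices, giving width 1; this decomposition certifies tw(G) ≤ 1. Since G has at least one edge (e.g. a–c), it is not an edgeless graph, so tw(G) ≥ 1. Therefore the treewidth is 1.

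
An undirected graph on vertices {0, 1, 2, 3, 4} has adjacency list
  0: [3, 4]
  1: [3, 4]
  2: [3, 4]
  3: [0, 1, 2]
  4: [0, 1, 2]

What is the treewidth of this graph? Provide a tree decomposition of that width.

Treewidth 2.
One optimal decomposition is:
Bags: B1 = {2, 3, 4}  B2 = {0, 3, 4}  B3 = {1, 3, 4}
Tree: B1–B2, B2–B3

Each bag holds 3 vertices, so the decomposition has width 2, which upper-bounds the treewidth. Since 2–3–0–4–2 is a cycle in G, G is not acyclic. Forests are exactly the graphs of treewidth ≤ 1, so tw(G) ≥ 2. The upper and lower bounds meet at 2, so that is the treewidth.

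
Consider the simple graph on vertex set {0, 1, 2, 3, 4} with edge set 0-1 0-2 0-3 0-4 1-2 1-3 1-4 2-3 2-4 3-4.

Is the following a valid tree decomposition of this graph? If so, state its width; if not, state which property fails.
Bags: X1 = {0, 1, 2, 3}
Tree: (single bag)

A tree decomposition must satisfy three properties: every vertex lies in some bag; for every edge, both endpoints lie together in some bag; and for every vertex, the bags containing it form a connected subtree. Here vertex 4 appears in no bag, so the decomposition is invalid.

No — vertex 4 appears in no bag.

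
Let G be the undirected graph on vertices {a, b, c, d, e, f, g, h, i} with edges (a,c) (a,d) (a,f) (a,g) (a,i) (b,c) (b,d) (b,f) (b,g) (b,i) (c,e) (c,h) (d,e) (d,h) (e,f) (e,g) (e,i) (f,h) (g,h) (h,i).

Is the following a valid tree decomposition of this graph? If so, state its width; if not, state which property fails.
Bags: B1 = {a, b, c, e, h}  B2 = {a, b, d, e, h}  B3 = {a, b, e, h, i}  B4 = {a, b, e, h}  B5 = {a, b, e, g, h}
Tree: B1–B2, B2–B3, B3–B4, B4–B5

No — vertex f appears in no bag.

A tree decomposition must satisfy three properties: every vertex lies in some bag; for every edge, both endpoints lie together in some bag; and for every vertex, the bags containing it form a connected subtree. Here vertex f appears in no bag, so the decomposition is invalid.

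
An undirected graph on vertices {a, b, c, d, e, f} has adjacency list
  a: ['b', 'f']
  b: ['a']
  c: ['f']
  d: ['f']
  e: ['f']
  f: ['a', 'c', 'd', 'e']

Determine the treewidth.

1

A width-1 tree decomposition is:
Bags: B1 = {c, f}  B2 = {a, f}  B3 = {a, b}  B4 = {d, f}  B5 = {e, f}
Tree: B1–B2, B2–B3, B2–B4, B1–B5
Every bag has size at most 2, so the width is 2 − 1 = 1 and tw(G) ≤ 1. G has an edge, so its treewidth is at least 1. Combining the bounds, tw(G) = 1.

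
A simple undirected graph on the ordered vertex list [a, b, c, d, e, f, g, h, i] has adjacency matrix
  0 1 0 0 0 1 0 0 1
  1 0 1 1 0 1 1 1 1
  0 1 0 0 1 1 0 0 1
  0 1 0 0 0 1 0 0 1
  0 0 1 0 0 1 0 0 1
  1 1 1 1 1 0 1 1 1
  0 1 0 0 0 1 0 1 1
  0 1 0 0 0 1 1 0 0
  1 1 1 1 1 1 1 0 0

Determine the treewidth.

A width-3 tree decomposition is:
Bags: B1 = {a, b, f, i}  B2 = {b, f, g, i}  B3 = {b, c, f, i}  B4 = {b, f, g, h}  B5 = {c, e, f, i}  B6 = {b, d, f, i}
Tree: B1–B2, B2–B3, B2–B4, B3–B5, B2–B6
Every bag has size at most 4, so the width is 4 − 1 = 3 and tw(G) ≤ 3. On the other hand G contains the 4-clique {c, e, f, i}. A clique must lie in a single bag of any decomposition, so no decomposition can have width below 3. Combining the bounds, tw(G) = 3.

3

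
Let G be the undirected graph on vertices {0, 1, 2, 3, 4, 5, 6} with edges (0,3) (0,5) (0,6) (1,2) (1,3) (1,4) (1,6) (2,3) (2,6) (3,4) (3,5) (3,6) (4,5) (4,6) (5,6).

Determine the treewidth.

3

A width-3 tree decomposition is:
Bags: B1 = {1, 3, 4, 6}  B2 = {1, 2, 3, 6}  B3 = {3, 4, 5, 6}  B4 = {0, 3, 5, 6}
Tree: B1–B2, B1–B3, B3–B4
The largest bag has 4 vertices, giving width 3; this decomposition certifies tw(G) ≤ 3. Conversely, {0, 3, 5, 6} is a clique of size 4, and the vertices of any clique must share a bag in every tree decomposition; so some bag has ≥ 4 vertices and tw(G) ≥ 3. The upper and lower bounds meet at 3, so that is the treewidth.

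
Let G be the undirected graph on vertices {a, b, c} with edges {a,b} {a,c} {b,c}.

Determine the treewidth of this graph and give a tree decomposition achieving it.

A single bag containing all 3 vertices is trivially a valid decomposition of width 2. Conversely, {a, b, c} is a clique of size 3, and the vertices of any clique must share a bag in every tree decomposition; so some bag has ≥ 3 vertices and tw(G) ≥ 2. Combining the bounds, tw(G) = 2.

Treewidth 2.
One optimal decomposition is:
Bags: B1 = {a, b, c}
Tree: (single bag)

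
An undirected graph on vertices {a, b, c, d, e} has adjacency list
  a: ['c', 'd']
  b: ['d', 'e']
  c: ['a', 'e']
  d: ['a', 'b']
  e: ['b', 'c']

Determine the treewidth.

A width-2 tree decomposition is:
Bags: B1 = {a, c, e}  B2 = {a, b, e}  B3 = {a, b, d}
Tree: B1–B2, B2–B3
Every bag has size at most 3, so the width is 3 − 1 = 2 and tw(G) ≤ 2. The edges a–c–e–b–d–a form a cycle, so G is not a tree and its treewidth is at least 2. Therefore the treewidth is 2.

2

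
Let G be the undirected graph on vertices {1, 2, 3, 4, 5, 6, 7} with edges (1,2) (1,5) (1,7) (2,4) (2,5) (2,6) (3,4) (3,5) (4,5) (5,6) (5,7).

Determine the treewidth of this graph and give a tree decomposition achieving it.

Treewidth 2.
Bags: B1 = {1, 5, 7}  B2 = {1, 2, 5}  B3 = {2, 5, 6}  B4 = {2, 4, 5}  B5 = {3, 4, 5}
Tree: B1–B2, B2–B3, B2–B4, B4–B5

The largest bag has 3 vertices, giving width 2; this decomposition certifies tw(G) ≤ 2. Conversely, {1, 2, 5} is a clique of size 3, and the vertices of any clique must share a bag in every tree decomposition; so some bag has ≥ 3 vertices and tw(G) ≥ 2. Therefore the treewidth is 2.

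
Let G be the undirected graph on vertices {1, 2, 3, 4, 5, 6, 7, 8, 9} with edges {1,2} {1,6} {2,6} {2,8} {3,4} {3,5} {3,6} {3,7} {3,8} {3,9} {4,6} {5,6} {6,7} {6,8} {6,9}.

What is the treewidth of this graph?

2

A width-2 tree decomposition is:
Bags: B1 = {3, 6, 8}  B2 = {3, 6, 7}  B3 = {2, 6, 8}  B4 = {3, 5, 6}  B5 = {1, 2, 6}  B6 = {3, 6, 9}  B7 = {3, 4, 6}
Tree: B1–B2, B1–B3, B1–B4, B3–B5, B2–B6, B1–B7
Each bag holds 3 vertices, so the decomposition has width 2, which upper-bounds the treewidth. Conversely, {1, 2, 6} is a clique of size 3, and the vertices of any clique must share a bag in every tree decomposition; so some bag has ≥ 3 vertices and tw(G) ≥ 2. Therefore the treewidth is 2.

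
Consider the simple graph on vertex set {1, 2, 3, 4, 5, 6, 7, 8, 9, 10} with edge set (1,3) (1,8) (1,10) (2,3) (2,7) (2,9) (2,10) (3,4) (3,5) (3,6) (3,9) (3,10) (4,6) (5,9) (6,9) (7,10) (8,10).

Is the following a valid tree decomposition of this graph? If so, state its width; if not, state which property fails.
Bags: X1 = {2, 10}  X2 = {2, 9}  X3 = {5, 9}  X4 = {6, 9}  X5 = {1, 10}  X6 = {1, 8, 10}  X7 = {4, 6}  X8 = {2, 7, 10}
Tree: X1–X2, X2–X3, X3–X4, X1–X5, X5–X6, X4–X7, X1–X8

No — vertex 3 appears in no bag.

A tree decomposition must satisfy three properties: every vertex lies in some bag; for every edge, both endpoints lie together in some bag; and for every vertex, the bags containing it form a connected subtree. Here vertex 3 appears in no bag, so the decomposition is invalid.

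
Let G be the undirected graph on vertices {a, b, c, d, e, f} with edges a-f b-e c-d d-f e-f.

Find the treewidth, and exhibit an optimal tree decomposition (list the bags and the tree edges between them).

Treewidth 1.
One optimal decomposition is:
Bags: B1 = {d, f}  B2 = {e, f}  B3 = {c, d}  B4 = {a, f}  B5 = {b, e}
Tree: B1–B2, B1–B3, B2–B4, B2–B5

Every bag has size at most 2, so the width is 2 − 1 = 1 and tw(G) ≤ 1. G has an edge, so its treewidth is at least 1. Therefore the treewidth is 1.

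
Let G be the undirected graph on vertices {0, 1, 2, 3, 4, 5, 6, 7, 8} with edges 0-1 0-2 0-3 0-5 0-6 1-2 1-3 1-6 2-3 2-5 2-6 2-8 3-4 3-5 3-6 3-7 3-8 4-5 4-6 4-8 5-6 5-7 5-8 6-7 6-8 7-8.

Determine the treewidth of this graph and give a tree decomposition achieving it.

Each bag holds 5 vertices, so the decomposition has width 4, which upper-bounds the treewidth. For the lower bound, the 5 vertices {0, 1, 2, 3, 6} are pairwise adjacent, and any tree decomposition puts a clique entirely inside one bag — forcing width ≥ 4. The upper and lower bounds meet at 4, so that is the treewidth.

Treewidth 4.
Bags: B1 = {0, 2, 3, 5, 6}  B2 = {2, 3, 5, 6, 8}  B3 = {3, 4, 5, 6, 8}  B4 = {0, 1, 2, 3, 6}  B5 = {3, 5, 6, 7, 8}
Tree: B1–B2, B2–B3, B1–B4, B3–B5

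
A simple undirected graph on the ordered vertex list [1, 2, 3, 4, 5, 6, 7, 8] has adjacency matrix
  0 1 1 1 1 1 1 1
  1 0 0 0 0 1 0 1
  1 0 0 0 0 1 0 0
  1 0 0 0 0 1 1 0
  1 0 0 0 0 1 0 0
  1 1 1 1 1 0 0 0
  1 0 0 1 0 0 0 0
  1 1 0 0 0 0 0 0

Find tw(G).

2

A width-2 tree decomposition is:
Bags: B1 = {1, 5, 6}  B2 = {1, 4, 6}  B3 = {1, 3, 6}  B4 = {1, 4, 7}  B5 = {1, 2, 6}  B6 = {1, 2, 8}
Tree: B1–B2, B2–B3, B2–B4, B1–B5, B5–B6
Every bag has size at most 3, so the width is 3 − 1 = 2 and tw(G) ≤ 2. On the other hand G contains the 3-clique {1, 2, 8}. A clique must lie in a single bag of any decomposition, so no decomposition can have width below 2. Hence tw(G) = 2 exactly.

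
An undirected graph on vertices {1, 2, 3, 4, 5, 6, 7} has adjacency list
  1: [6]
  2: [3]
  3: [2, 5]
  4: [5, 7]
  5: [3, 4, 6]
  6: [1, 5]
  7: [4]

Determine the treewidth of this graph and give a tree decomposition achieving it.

Every bag has size at most 2, so the width is 2 − 1 = 1 and tw(G) ≤ 1. G has an edge, so its treewidth is at least 1. Hence tw(G) = 1 exactly.

Treewidth 1.
Bags: B1 = {1, 6}  B2 = {5, 6}  B3 = {4, 5}  B4 = {4, 7}  B5 = {3, 5}  B6 = {2, 3}
Tree: B1–B2, B2–B3, B3–B4, B2–B5, B5–B6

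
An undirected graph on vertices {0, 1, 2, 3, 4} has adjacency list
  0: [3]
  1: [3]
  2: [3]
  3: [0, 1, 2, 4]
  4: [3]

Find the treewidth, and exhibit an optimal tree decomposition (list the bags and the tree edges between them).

Treewidth 1.
One optimal decomposition is:
Bags: B1 = {3, 4}  B2 = {0, 3}  B3 = {1, 3}  B4 = {2, 3}
Tree: B1–B2, B1–B3, B1–B4

Every bag has size at most 2, so the width is 2 − 1 = 1 and tw(G) ≤ 1. Since G has at least one edge (e.g. 3–4), it is not an edgeless graph, so tw(G) ≥ 1. Hence tw(G) = 1 exactly.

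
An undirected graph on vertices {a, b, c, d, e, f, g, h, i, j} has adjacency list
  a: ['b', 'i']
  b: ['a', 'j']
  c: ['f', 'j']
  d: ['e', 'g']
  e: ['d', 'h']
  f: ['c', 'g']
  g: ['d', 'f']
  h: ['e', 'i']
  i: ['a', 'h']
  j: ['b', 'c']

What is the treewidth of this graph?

A width-2 tree decomposition is:
Bags: B1 = {d, e, g}  B2 = {e, g, h}  B3 = {g, h, i}  B4 = {a, g, i}  B5 = {a, b, g}  B6 = {b, g, j}  B7 = {c, g, j}  B8 = {c, f, g}
Tree: B1–B2, B2–B3, B3–B4, B4–B5, B5–B6, B6–B7, B7–B8
Every bag has size at most 3, so the width is 3 − 1 = 2 and tw(G) ≤ 2. The edges g–d–e–h–i–a–b–j–c–f–g form a cycle, so G is not a tree and its treewidth is at least 2. Therefore the treewidth is 2.

2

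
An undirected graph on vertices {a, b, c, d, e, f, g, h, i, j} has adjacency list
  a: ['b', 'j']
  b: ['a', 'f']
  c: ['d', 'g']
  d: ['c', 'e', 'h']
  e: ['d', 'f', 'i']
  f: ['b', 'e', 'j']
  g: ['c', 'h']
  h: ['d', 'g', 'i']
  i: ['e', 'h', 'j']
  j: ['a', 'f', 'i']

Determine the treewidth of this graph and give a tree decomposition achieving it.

Each bag holds 3 vertices, so the decomposition has width 2, which upper-bounds the treewidth. The edges a–b–f–j–a form a cycle, so G is not a tree and its treewidth is at least 2. The upper and lower bounds meet at 2, so that is the treewidth.

Treewidth 2.
One such decomposition:
Bags: B1 = {a, b, j}  B2 = {b, f, j}  B3 = {f, i, j}  B4 = {e, f, i}  B5 = {e, h, i}  B6 = {d, e, h}  B7 = {d, g, h}  B8 = {c, d, g}
Tree: B1–B2, B2–B3, B3–B4, B4–B5, B5–B6, B6–B7, B7–B8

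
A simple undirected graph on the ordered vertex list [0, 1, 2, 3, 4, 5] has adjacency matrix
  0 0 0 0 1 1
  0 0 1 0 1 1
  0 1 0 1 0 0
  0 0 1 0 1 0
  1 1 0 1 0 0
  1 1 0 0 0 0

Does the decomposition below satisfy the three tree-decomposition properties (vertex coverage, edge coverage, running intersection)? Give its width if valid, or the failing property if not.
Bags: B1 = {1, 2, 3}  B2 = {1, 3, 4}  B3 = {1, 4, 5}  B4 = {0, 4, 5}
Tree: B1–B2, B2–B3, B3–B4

Checking the three conditions: (i) the bags cover all of {0, 1, 2, 3, 4, 5}; (ii) for each edge, some bag contains both endpoints; (iii) the bags containing any fixed vertex form a subtree. All hold, so the decomposition is valid with width 3 − 1 = 2.

Yes; width 2.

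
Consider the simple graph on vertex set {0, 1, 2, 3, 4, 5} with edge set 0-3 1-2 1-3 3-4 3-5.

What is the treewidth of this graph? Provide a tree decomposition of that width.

Each bag holds 2 vertices, so the decomposition has width 1, which upper-bounds the treewidth. G has an edge, so its treewidth is at least 1. Combining the bounds, tw(G) = 1.

Treewidth 1.
Bags: B1 = {3, 5}  B2 = {1, 3}  B3 = {1, 2}  B4 = {3, 4}  B5 = {0, 3}
Tree: B1–B2, B2–B3, B1–B4, B4–B5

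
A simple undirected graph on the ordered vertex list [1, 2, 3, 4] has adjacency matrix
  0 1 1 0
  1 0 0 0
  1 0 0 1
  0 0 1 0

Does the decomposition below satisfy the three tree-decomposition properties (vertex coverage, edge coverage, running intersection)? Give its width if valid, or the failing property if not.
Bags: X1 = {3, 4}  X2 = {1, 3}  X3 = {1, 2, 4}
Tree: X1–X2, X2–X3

A tree decomposition must satisfy three properties: every vertex lies in some bag; for every edge, both endpoints lie together in some bag; and for every vertex, the bags containing it form a connected subtree. Here bags containing vertex 4 are not connected in the tree, so the decomposition is invalid.

No — bags containing vertex 4 are not connected in the tree.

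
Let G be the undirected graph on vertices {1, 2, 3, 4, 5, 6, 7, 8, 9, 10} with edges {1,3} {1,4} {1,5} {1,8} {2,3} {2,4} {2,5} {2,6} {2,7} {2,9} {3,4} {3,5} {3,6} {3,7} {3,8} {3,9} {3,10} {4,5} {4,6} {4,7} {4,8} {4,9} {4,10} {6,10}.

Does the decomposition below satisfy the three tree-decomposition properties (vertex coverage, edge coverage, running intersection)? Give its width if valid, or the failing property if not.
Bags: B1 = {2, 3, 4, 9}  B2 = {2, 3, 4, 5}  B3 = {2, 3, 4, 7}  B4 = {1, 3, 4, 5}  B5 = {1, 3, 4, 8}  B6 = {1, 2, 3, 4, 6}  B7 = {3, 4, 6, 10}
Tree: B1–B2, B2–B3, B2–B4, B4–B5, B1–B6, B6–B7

No — bags containing vertex 1 are not connected in the tree.

A tree decomposition must satisfy three properties: every vertex lies in some bag; for every edge, both endpoints lie together in some bag; and for every vertex, the bags containing it form a connected subtree. Here bags containing vertex 1 are not connected in the tree, so the decomposition is invalid.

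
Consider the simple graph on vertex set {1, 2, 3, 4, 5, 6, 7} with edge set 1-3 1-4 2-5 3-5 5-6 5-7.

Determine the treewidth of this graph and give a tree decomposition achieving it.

Treewidth 1.
Bags: B1 = {3, 5}  B2 = {1, 3}  B3 = {1, 4}  B4 = {5, 7}  B5 = {5, 6}  B6 = {2, 5}
Tree: B1–B2, B2–B3, B1–B4, B1–B5, B4–B6

The largest bag has 2 vertices, giving width 1; this decomposition certifies tw(G) ≤ 1. Any graph with an edge has treewidth ≥ 1, and G has the edge 3–5. Therefore the treewidth is 1.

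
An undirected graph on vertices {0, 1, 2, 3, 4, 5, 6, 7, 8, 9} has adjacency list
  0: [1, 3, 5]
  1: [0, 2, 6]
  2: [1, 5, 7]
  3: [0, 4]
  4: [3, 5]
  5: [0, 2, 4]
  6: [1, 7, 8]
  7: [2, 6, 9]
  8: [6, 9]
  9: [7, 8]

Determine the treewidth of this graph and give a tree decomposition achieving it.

The largest bag has 3 vertices, giving width 2; this decomposition certifies tw(G) ≤ 2. For the lower bound, G contains the cycle 3–4–5–0–3, so G is not a forest; only forests have treewidth ≤ 1, hence tw(G) ≥ 2. Hence tw(G) = 2 exactly.

Treewidth 2.
One optimal decomposition is:
Bags: B1 = {0, 3, 4}  B2 = {0, 4, 5}  B3 = {0, 1, 5}  B4 = {1, 2, 5}  B5 = {1, 2, 6}  B6 = {2, 6, 7}  B7 = {6, 7, 8}  B8 = {7, 8, 9}
Tree: B1–B2, B2–B3, B3–B4, B4–B5, B5–B6, B6–B7, B7–B8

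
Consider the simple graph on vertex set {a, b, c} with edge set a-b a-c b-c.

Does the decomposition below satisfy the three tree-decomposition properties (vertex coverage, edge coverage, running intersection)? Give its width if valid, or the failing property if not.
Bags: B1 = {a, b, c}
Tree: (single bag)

Yes; width 2.

Vertex coverage: the bags together contain {a, b, c}, the full vertex set. Edge coverage: each edge of G has both endpoints in at least one bag. Running intersection: for every vertex, the bags containing it form a connected subtree. All three properties hold, so this is a valid tree decomposition of width max|bag| − 1 = 2, and hence tw(G) ≤ 2.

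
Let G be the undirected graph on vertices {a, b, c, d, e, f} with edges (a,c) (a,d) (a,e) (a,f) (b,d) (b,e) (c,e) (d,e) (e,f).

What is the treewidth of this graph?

A width-2 tree decomposition is:
Bags: B1 = {a, e, f}  B2 = {a, d, e}  B3 = {b, d, e}  B4 = {a, c, e}
Tree: B1–B2, B2–B3, B1–B4
The largest bag has 3 vertices, giving width 2; this decomposition certifies tw(G) ≤ 2. Conversely, {a, d, e} is a clique of size 3, and the vertices of any clique must share a bag in every tree decomposition; so some bag has ≥ 3 vertices and tw(G) ≥ 2. Combining the bounds, tw(G) = 2.

2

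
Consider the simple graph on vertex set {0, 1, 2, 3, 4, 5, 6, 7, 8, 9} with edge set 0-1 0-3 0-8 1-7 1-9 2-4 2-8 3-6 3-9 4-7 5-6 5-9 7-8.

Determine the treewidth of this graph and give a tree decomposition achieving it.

Treewidth 2.
One optimal decomposition is:
Bags: B1 = {2, 4, 7}  B2 = {2, 7, 8}  B3 = {1, 7, 8}  B4 = {0, 1, 8}  B5 = {0, 1, 9}  B6 = {0, 3, 9}  B7 = {3, 5, 9}  B8 = {3, 5, 6}
Tree: B1–B2, B2–B3, B3–B4, B4–B5, B5–B6, B6–B7, B7–B8

Every bag has size at most 3, so the width is 3 − 1 = 2 and tw(G) ≤ 2. Since 4–2–8–7–4 is a cycle in G, G is not acyclic. Forests are exactly the graphs of treewidth ≤ 1, so tw(G) ≥ 2. The upper and lower bounds meet at 2, so that is the treewidth.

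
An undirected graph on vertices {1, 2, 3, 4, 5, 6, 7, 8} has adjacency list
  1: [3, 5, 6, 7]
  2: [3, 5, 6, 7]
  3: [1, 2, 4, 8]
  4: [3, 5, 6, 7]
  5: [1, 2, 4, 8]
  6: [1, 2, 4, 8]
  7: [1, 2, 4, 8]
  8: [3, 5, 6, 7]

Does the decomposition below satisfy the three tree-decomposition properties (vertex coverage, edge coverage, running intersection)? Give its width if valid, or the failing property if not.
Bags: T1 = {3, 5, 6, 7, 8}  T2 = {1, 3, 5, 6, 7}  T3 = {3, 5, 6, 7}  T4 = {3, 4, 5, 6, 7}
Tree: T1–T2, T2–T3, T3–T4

No — vertex 2 appears in no bag.

A tree decomposition must satisfy three properties: every vertex lies in some bag; for every edge, both endpoints lie together in some bag; and for every vertex, the bags containing it form a connected subtree. Here vertex 2 appears in no bag, so the decomposition is invalid.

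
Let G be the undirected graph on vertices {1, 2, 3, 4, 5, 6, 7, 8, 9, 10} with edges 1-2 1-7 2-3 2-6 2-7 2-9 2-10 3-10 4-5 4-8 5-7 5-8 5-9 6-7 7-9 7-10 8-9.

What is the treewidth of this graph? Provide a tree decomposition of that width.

Treewidth 2.
One optimal decomposition is:
Bags: B1 = {2, 7, 10}  B2 = {2, 7, 9}  B3 = {2, 6, 7}  B4 = {5, 7, 9}  B5 = {5, 8, 9}  B6 = {2, 3, 10}  B7 = {4, 5, 8}  B8 = {1, 2, 7}
Tree: B1–B2, B2–B3, B2–B4, B4–B5, B1–B6, B5–B7, B3–B8

Each bag holds 3 vertices, so the decomposition has width 2, which upper-bounds the treewidth. Conversely, {5, 8, 9} is a clique of size 3, and the vertices of any clique must share a bag in every tree decomposition; so some bag has ≥ 3 vertices and tw(G) ≥ 2. Combining the bounds, tw(G) = 2.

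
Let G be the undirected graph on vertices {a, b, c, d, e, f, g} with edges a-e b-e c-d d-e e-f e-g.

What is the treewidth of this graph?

1

A width-1 tree decomposition is:
Bags: B1 = {d, e}  B2 = {e, f}  B3 = {b, e}  B4 = {c, d}  B5 = {a, e}  B6 = {e, g}
Tree: B1–B2, B1–B3, B1–B4, B2–B5, B5–B6
Every bag has size at most 2, so the width is 2 − 1 = 1 and tw(G) ≤ 1. Any graph with an edge has treewidth ≥ 1, and G has the edge e–d. Therefore the treewidth is 1.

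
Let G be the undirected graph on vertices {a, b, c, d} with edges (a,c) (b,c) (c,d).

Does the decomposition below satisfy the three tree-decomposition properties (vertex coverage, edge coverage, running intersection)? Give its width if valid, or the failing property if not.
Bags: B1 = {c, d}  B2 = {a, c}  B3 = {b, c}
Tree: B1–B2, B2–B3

Yes; width 1.

Checking the three conditions: (i) the bags cover all of {a, b, c, d}; (ii) for each edge, some bag contains both endpoints; (iii) the bags containing any fixed vertex form a subtree. All hold, so the decomposition is valid with width 2 − 1 = 1.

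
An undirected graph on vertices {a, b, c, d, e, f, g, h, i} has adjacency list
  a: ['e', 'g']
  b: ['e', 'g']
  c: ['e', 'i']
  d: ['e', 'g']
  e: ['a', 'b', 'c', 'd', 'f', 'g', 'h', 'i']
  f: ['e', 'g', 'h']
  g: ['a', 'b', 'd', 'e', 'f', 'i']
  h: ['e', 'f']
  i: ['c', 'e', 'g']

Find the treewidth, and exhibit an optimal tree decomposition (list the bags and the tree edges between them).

Treewidth 2.
One such decomposition:
Bags: B1 = {c, e, i}  B2 = {e, g, i}  B3 = {b, e, g}  B4 = {a, e, g}  B5 = {e, f, g}  B6 = {e, f, h}  B7 = {d, e, g}
Tree: B1–B2, B2–B3, B3–B4, B4–B5, B5–B6, B5–B7

Each bag holds 3 vertices, so the decomposition has width 2, which upper-bounds the treewidth. Conversely, {d, e, g} is a clique of size 3, and the vertices of any clique must share a bag in every tree decomposition; so some bag has ≥ 3 vertices and tw(G) ≥ 2. Therefore the treewidth is 2.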